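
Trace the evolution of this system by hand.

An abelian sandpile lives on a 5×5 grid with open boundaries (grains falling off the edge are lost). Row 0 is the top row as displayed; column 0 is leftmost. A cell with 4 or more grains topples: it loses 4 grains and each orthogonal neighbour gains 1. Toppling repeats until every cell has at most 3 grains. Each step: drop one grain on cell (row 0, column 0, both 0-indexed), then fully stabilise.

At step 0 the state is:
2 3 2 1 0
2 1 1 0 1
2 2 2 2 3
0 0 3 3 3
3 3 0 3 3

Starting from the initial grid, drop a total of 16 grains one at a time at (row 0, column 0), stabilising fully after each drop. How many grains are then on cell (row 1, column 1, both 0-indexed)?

2

step 0: 2 3 2 1 0
2 1 1 0 1
2 2 2 2 3
0 0 3 3 3
3 3 0 3 3
step 1: 3 3 2 1 0
2 1 1 0 1
2 2 2 2 3
0 0 3 3 3
3 3 0 3 3
step 2: 1 0 3 1 0
3 2 1 0 1
2 2 2 2 3
0 0 3 3 3
3 3 0 3 3
step 3: 2 0 3 1 0
3 2 1 0 1
2 2 2 2 3
0 0 3 3 3
3 3 0 3 3
step 4: 3 0 3 1 0
3 2 1 0 1
2 2 2 2 3
0 0 3 3 3
3 3 0 3 3
step 5: 1 1 3 1 0
0 3 1 0 1
3 2 2 2 3
0 0 3 3 3
3 3 0 3 3
step 6: 2 1 3 1 0
0 3 1 0 1
3 2 2 2 3
0 0 3 3 3
3 3 0 3 3
step 7: 3 1 3 1 0
0 3 1 0 1
3 2 2 2 3
0 0 3 3 3
3 3 0 3 3
step 8: 0 2 3 1 0
1 3 1 0 1
3 2 2 2 3
0 0 3 3 3
3 3 0 3 3
step 9: 1 2 3 1 0
1 3 1 0 1
3 2 2 2 3
0 0 3 3 3
3 3 0 3 3
step 10: 2 2 3 1 0
1 3 1 0 1
3 2 2 2 3
0 0 3 3 3
3 3 0 3 3
step 11: 3 2 3 1 0
1 3 1 0 1
3 2 2 2 3
0 0 3 3 3
3 3 0 3 3
step 12: 0 3 3 1 0
2 3 1 0 1
3 2 2 2 3
0 0 3 3 3
3 3 0 3 3
step 13: 1 3 3 1 0
2 3 1 0 1
3 2 2 2 3
0 0 3 3 3
3 3 0 3 3
step 14: 2 3 3 1 0
2 3 1 0 1
3 2 2 2 3
0 0 3 3 3
3 3 0 3 3
step 15: 3 3 3 1 0
2 3 1 0 1
3 2 2 2 3
0 0 3 3 3
3 3 0 3 3
step 16: 2 2 0 2 0
1 2 3 0 1
1 0 3 2 3
1 1 3 3 3
3 3 0 3 3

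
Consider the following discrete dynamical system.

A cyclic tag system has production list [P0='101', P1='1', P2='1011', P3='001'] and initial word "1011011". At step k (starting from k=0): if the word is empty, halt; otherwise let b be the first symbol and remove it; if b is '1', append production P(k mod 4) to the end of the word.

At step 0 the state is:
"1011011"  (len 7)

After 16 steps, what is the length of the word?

[0] "1011011"  (len 7)
[1] "011011101"  (len 9)
[2] "11011101"  (len 8)
[3] "10111011011"  (len 11)
[4] "0111011011001"  (len 13)
[5] "111011011001"  (len 12)
[6] "110110110011"  (len 12)
[7] "101101100111011"  (len 15)
[8] "01101100111011001"  (len 17)
[9] "1101100111011001"  (len 16)
[10] "1011001110110011"  (len 16)
[11] "0110011101100111011"  (len 19)
[12] "110011101100111011"  (len 18)
[13] "10011101100111011101"  (len 20)
[14] "00111011001110111011"  (len 20)
[15] "0111011001110111011"  (len 19)
[16] "111011001110111011"  (len 18)

18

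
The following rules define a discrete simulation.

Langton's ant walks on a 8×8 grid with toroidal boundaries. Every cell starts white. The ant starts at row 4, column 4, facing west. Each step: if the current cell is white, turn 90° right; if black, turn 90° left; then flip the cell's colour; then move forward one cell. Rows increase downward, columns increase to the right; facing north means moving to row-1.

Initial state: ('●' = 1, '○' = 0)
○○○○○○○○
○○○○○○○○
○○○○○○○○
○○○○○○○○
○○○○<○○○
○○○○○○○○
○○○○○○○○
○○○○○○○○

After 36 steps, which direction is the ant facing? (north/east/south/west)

east

t=0: ○○○○○○○○
○○○○○○○○
○○○○○○○○
○○○○○○○○
○○○○<○○○
○○○○○○○○
○○○○○○○○
○○○○○○○○
t=1: ○○○○○○○○
○○○○○○○○
○○○○○○○○
○○○○^○○○
○○○○●○○○
○○○○○○○○
○○○○○○○○
○○○○○○○○
t=2: ○○○○○○○○
○○○○○○○○
○○○○○○○○
○○○○●>○○
○○○○●○○○
○○○○○○○○
○○○○○○○○
○○○○○○○○
t=3: ○○○○○○○○
○○○○○○○○
○○○○○○○○
○○○○●●○○
○○○○●v○○
○○○○○○○○
○○○○○○○○
○○○○○○○○
t=4: ○○○○○○○○
○○○○○○○○
○○○○○○○○
○○○○●●○○
○○○○<●○○
○○○○○○○○
○○○○○○○○
○○○○○○○○
t=5: ○○○○○○○○
○○○○○○○○
○○○○○○○○
○○○○●●○○
○○○○○●○○
○○○○v○○○
○○○○○○○○
○○○○○○○○
t=6: ○○○○○○○○
○○○○○○○○
○○○○○○○○
○○○○●●○○
○○○○○●○○
○○○<●○○○
○○○○○○○○
○○○○○○○○
t=7: ○○○○○○○○
○○○○○○○○
○○○○○○○○
○○○○●●○○
○○○^○●○○
○○○●●○○○
○○○○○○○○
○○○○○○○○
t=8: ○○○○○○○○
○○○○○○○○
○○○○○○○○
○○○○●●○○
○○○●>●○○
○○○●●○○○
○○○○○○○○
○○○○○○○○
t=9: ○○○○○○○○
○○○○○○○○
○○○○○○○○
○○○○●●○○
○○○●●●○○
○○○●v○○○
○○○○○○○○
○○○○○○○○
t=10: ○○○○○○○○
○○○○○○○○
○○○○○○○○
○○○○●●○○
○○○●●●○○
○○○●○>○○
○○○○○○○○
○○○○○○○○
t=11: ○○○○○○○○
○○○○○○○○
○○○○○○○○
○○○○●●○○
○○○●●●○○
○○○●○●○○
○○○○○v○○
○○○○○○○○
t=12: ○○○○○○○○
○○○○○○○○
○○○○○○○○
○○○○●●○○
○○○●●●○○
○○○●○●○○
○○○○<●○○
○○○○○○○○
t=13: ○○○○○○○○
○○○○○○○○
○○○○○○○○
○○○○●●○○
○○○●●●○○
○○○●^●○○
○○○○●●○○
○○○○○○○○
t=14: ○○○○○○○○
○○○○○○○○
○○○○○○○○
○○○○●●○○
○○○●●●○○
○○○●●>○○
○○○○●●○○
○○○○○○○○
t=15: ○○○○○○○○
○○○○○○○○
○○○○○○○○
○○○○●●○○
○○○●●^○○
○○○●●○○○
○○○○●●○○
○○○○○○○○
t=16: ○○○○○○○○
○○○○○○○○
○○○○○○○○
○○○○●●○○
○○○●<○○○
○○○●●○○○
○○○○●●○○
○○○○○○○○
t=17: ○○○○○○○○
○○○○○○○○
○○○○○○○○
○○○○●●○○
○○○●○○○○
○○○●v○○○
○○○○●●○○
○○○○○○○○
t=18: ○○○○○○○○
○○○○○○○○
○○○○○○○○
○○○○●●○○
○○○●○○○○
○○○●○>○○
○○○○●●○○
○○○○○○○○
t=19: ○○○○○○○○
○○○○○○○○
○○○○○○○○
○○○○●●○○
○○○●○○○○
○○○●○●○○
○○○○●v○○
○○○○○○○○
t=20: ○○○○○○○○
○○○○○○○○
○○○○○○○○
○○○○●●○○
○○○●○○○○
○○○●○●○○
○○○○●○>○
○○○○○○○○
t=21: ○○○○○○○○
○○○○○○○○
○○○○○○○○
○○○○●●○○
○○○●○○○○
○○○●○●○○
○○○○●○●○
○○○○○○v○
t=22: ○○○○○○○○
○○○○○○○○
○○○○○○○○
○○○○●●○○
○○○●○○○○
○○○●○●○○
○○○○●○●○
○○○○○<●○
t=23: ○○○○○○○○
○○○○○○○○
○○○○○○○○
○○○○●●○○
○○○●○○○○
○○○●○●○○
○○○○●^●○
○○○○○●●○
t=24: ○○○○○○○○
○○○○○○○○
○○○○○○○○
○○○○●●○○
○○○●○○○○
○○○●○●○○
○○○○●●>○
○○○○○●●○
t=25: ○○○○○○○○
○○○○○○○○
○○○○○○○○
○○○○●●○○
○○○●○○○○
○○○●○●^○
○○○○●●○○
○○○○○●●○
t=26: ○○○○○○○○
○○○○○○○○
○○○○○○○○
○○○○●●○○
○○○●○○○○
○○○●○●●>
○○○○●●○○
○○○○○●●○
t=27: ○○○○○○○○
○○○○○○○○
○○○○○○○○
○○○○●●○○
○○○●○○○○
○○○●○●●●
○○○○●●○v
○○○○○●●○
t=28: ○○○○○○○○
○○○○○○○○
○○○○○○○○
○○○○●●○○
○○○●○○○○
○○○●○●●●
○○○○●●<●
○○○○○●●○
t=29: ○○○○○○○○
○○○○○○○○
○○○○○○○○
○○○○●●○○
○○○●○○○○
○○○●○●^●
○○○○●●●●
○○○○○●●○
t=30: ○○○○○○○○
○○○○○○○○
○○○○○○○○
○○○○●●○○
○○○●○○○○
○○○●○<○●
○○○○●●●●
○○○○○●●○
t=31: ○○○○○○○○
○○○○○○○○
○○○○○○○○
○○○○●●○○
○○○●○○○○
○○○●○○○●
○○○○●v●●
○○○○○●●○
t=32: ○○○○○○○○
○○○○○○○○
○○○○○○○○
○○○○●●○○
○○○●○○○○
○○○●○○○●
○○○○●○>●
○○○○○●●○
t=33: ○○○○○○○○
○○○○○○○○
○○○○○○○○
○○○○●●○○
○○○●○○○○
○○○●○○^●
○○○○●○○●
○○○○○●●○
t=34: ○○○○○○○○
○○○○○○○○
○○○○○○○○
○○○○●●○○
○○○●○○○○
○○○●○○●>
○○○○●○○●
○○○○○●●○
t=35: ○○○○○○○○
○○○○○○○○
○○○○○○○○
○○○○●●○○
○○○●○○○^
○○○●○○●○
○○○○●○○●
○○○○○●●○
t=36: ○○○○○○○○
○○○○○○○○
○○○○○○○○
○○○○●●○○
>○○●○○○●
○○○●○○●○
○○○○●○○●
○○○○○●●○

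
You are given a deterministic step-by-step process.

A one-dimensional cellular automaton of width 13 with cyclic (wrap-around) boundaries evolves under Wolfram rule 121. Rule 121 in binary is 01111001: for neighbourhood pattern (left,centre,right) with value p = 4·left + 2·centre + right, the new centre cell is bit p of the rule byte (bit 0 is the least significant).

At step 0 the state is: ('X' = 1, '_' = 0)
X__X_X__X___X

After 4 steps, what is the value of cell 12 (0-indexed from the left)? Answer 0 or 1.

gen 0: X__X_X__X___X
gen 1: XX__X_X__XX_X
gen 2: _XX__X_X_XXXX
gen 3: XXXX__X_XX__X
gen 4: ___XX__XXXX_X

1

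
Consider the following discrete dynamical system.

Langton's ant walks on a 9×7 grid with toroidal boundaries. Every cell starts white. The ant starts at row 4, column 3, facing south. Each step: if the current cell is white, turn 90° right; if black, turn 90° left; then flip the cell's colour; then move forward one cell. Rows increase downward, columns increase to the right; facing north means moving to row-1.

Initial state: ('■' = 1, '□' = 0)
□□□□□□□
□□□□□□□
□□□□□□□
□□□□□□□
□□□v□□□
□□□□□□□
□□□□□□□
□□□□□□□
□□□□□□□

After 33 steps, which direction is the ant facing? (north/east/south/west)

0) □□□□□□□
□□□□□□□
□□□□□□□
□□□□□□□
□□□v□□□
□□□□□□□
□□□□□□□
□□□□□□□
□□□□□□□
1) □□□□□□□
□□□□□□□
□□□□□□□
□□□□□□□
□□<■□□□
□□□□□□□
□□□□□□□
□□□□□□□
□□□□□□□
2) □□□□□□□
□□□□□□□
□□□□□□□
□□^□□□□
□□■■□□□
□□□□□□□
□□□□□□□
□□□□□□□
□□□□□□□
3) □□□□□□□
□□□□□□□
□□□□□□□
□□■>□□□
□□■■□□□
□□□□□□□
□□□□□□□
□□□□□□□
□□□□□□□
4) □□□□□□□
□□□□□□□
□□□□□□□
□□■■□□□
□□■v□□□
□□□□□□□
□□□□□□□
□□□□□□□
□□□□□□□
5) □□□□□□□
□□□□□□□
□□□□□□□
□□■■□□□
□□■□>□□
□□□□□□□
□□□□□□□
□□□□□□□
□□□□□□□
6) □□□□□□□
□□□□□□□
□□□□□□□
□□■■□□□
□□■□■□□
□□□□v□□
□□□□□□□
□□□□□□□
□□□□□□□
7) □□□□□□□
□□□□□□□
□□□□□□□
□□■■□□□
□□■□■□□
□□□<■□□
□□□□□□□
□□□□□□□
□□□□□□□
8) □□□□□□□
□□□□□□□
□□□□□□□
□□■■□□□
□□■^■□□
□□□■■□□
□□□□□□□
□□□□□□□
□□□□□□□
9) □□□□□□□
□□□□□□□
□□□□□□□
□□■■□□□
□□■■>□□
□□□■■□□
□□□□□□□
□□□□□□□
□□□□□□□
10) □□□□□□□
□□□□□□□
□□□□□□□
□□■■^□□
□□■■□□□
□□□■■□□
□□□□□□□
□□□□□□□
□□□□□□□
11) □□□□□□□
□□□□□□□
□□□□□□□
□□■■■>□
□□■■□□□
□□□■■□□
□□□□□□□
□□□□□□□
□□□□□□□
12) □□□□□□□
□□□□□□□
□□□□□□□
□□■■■■□
□□■■□v□
□□□■■□□
□□□□□□□
□□□□□□□
□□□□□□□
13) □□□□□□□
□□□□□□□
□□□□□□□
□□■■■■□
□□■■<■□
□□□■■□□
□□□□□□□
□□□□□□□
□□□□□□□
14) □□□□□□□
□□□□□□□
□□□□□□□
□□■■^■□
□□■■■■□
□□□■■□□
□□□□□□□
□□□□□□□
□□□□□□□
15) □□□□□□□
□□□□□□□
□□□□□□□
□□■<□■□
□□■■■■□
□□□■■□□
□□□□□□□
□□□□□□□
□□□□□□□
16) □□□□□□□
□□□□□□□
□□□□□□□
□□■□□■□
□□■v■■□
□□□■■□□
□□□□□□□
□□□□□□□
□□□□□□□
17) □□□□□□□
□□□□□□□
□□□□□□□
□□■□□■□
□□■□>■□
□□□■■□□
□□□□□□□
□□□□□□□
□□□□□□□
18) □□□□□□□
□□□□□□□
□□□□□□□
□□■□^■□
□□■□□■□
□□□■■□□
□□□□□□□
□□□□□□□
□□□□□□□
19) □□□□□□□
□□□□□□□
□□□□□□□
□□■□■>□
□□■□□■□
□□□■■□□
□□□□□□□
□□□□□□□
□□□□□□□
20) □□□□□□□
□□□□□□□
□□□□□^□
□□■□■□□
□□■□□■□
□□□■■□□
□□□□□□□
□□□□□□□
□□□□□□□
21) □□□□□□□
□□□□□□□
□□□□□■>
□□■□■□□
□□■□□■□
□□□■■□□
□□□□□□□
□□□□□□□
□□□□□□□
22) □□□□□□□
□□□□□□□
□□□□□■■
□□■□■□v
□□■□□■□
□□□■■□□
□□□□□□□
□□□□□□□
□□□□□□□
23) □□□□□□□
□□□□□□□
□□□□□■■
□□■□■<■
□□■□□■□
□□□■■□□
□□□□□□□
□□□□□□□
□□□□□□□
24) □□□□□□□
□□□□□□□
□□□□□^■
□□■□■■■
□□■□□■□
□□□■■□□
□□□□□□□
□□□□□□□
□□□□□□□
25) □□□□□□□
□□□□□□□
□□□□<□■
□□■□■■■
□□■□□■□
□□□■■□□
□□□□□□□
□□□□□□□
□□□□□□□
26) □□□□□□□
□□□□^□□
□□□□■□■
□□■□■■■
□□■□□■□
□□□■■□□
□□□□□□□
□□□□□□□
□□□□□□□
27) □□□□□□□
□□□□■>□
□□□□■□■
□□■□■■■
□□■□□■□
□□□■■□□
□□□□□□□
□□□□□□□
□□□□□□□
28) □□□□□□□
□□□□■■□
□□□□■v■
□□■□■■■
□□■□□■□
□□□■■□□
□□□□□□□
□□□□□□□
□□□□□□□
29) □□□□□□□
□□□□■■□
□□□□<■■
□□■□■■■
□□■□□■□
□□□■■□□
□□□□□□□
□□□□□□□
□□□□□□□
30) □□□□□□□
□□□□■■□
□□□□□■■
□□■□v■■
□□■□□■□
□□□■■□□
□□□□□□□
□□□□□□□
□□□□□□□
31) □□□□□□□
□□□□■■□
□□□□□■■
□□■□□>■
□□■□□■□
□□□■■□□
□□□□□□□
□□□□□□□
□□□□□□□
32) □□□□□□□
□□□□■■□
□□□□□^■
□□■□□□■
□□■□□■□
□□□■■□□
□□□□□□□
□□□□□□□
□□□□□□□
33) □□□□□□□
□□□□■■□
□□□□<□■
□□■□□□■
□□■□□■□
□□□■■□□
□□□□□□□
□□□□□□□
□□□□□□□

west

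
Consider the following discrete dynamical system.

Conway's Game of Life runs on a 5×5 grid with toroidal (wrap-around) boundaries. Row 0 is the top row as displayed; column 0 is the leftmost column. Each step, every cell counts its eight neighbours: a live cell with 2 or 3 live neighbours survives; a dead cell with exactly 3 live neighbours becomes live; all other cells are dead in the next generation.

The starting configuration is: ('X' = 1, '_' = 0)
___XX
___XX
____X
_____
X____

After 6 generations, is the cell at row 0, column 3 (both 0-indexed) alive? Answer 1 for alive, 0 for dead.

k=0  ___XX
___XX
____X
_____
X____
k=1  X__X_
X____
___XX
_____
____X
k=2  X____
X__X_
____X
___XX
____X
k=3  X____
X____
X____
X__XX
X__XX
k=4  XX___
XX__X
XX___
_X_X_
_X_X_
k=5  _____
__X_X
_____
_X__X
_X__X
k=6  X__X_
_____
X__X_
_____
_____

1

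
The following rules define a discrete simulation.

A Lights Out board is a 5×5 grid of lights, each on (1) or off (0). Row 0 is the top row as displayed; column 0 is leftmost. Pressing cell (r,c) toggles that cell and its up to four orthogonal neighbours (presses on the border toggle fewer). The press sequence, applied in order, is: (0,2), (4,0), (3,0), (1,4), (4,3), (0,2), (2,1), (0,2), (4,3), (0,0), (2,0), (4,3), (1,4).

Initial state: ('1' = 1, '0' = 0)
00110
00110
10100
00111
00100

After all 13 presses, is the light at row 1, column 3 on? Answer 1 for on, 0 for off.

0) 00110
00110
10100
00111
00100
1) 01000
00010
10100
00111
00100
2) 01000
00010
10100
10111
11100
3) 01000
00010
00100
01111
01100
4) 01001
00001
00101
01111
01100
5) 01001
00001
00101
01101
01011
6) 00111
00101
00101
01101
01011
7) 00111
01101
11001
00101
01011
8) 01001
01001
11001
00101
01011
9) 01001
01001
11001
00111
01100
10) 10001
11001
11001
00111
01100
11) 10001
01001
00001
10111
01100
12) 10001
01001
00001
10101
01011
13) 10000
01010
00000
10101
01011

1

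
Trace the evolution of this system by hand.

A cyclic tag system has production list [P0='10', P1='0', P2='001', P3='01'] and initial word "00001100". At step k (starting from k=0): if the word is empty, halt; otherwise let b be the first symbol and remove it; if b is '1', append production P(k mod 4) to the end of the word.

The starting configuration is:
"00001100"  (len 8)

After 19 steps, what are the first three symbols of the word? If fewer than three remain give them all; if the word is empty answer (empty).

gen 0: "00001100"  (len 8)
gen 1: "0001100"  (len 7)
gen 2: "001100"  (len 6)
gen 3: "01100"  (len 5)
gen 4: "1100"  (len 4)
gen 5: "10010"  (len 5)
gen 6: "00100"  (len 5)
gen 7: "0100"  (len 4)
gen 8: "100"  (len 3)
gen 9: "0010"  (len 4)
gen 10: "010"  (len 3)
gen 11: "10"  (len 2)
gen 12: "001"  (len 3)
gen 13: "01"  (len 2)
gen 14: "1"  (len 1)
gen 15: "001"  (len 3)
gen 16: "01"  (len 2)
gen 17: "1"  (len 1)
gen 18: "0"  (len 1)
gen 19: (halted — word empty)

(empty)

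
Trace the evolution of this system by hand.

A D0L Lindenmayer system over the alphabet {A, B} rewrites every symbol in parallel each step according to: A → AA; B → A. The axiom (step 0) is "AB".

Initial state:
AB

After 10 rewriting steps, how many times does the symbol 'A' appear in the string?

1536

k=0  AB
k=1  AAA
k=2  AAAAAA
k=3  AAAAAAAAAAAA
k=4  AAAAAAAAAAAAAAAAAAAAAAAA
k=5  AAAAAAAAAAAAAAAAAAAAAAAAAAAAAAAAAAAAAAAAAAAAAAAA
k=6  AAAAAAAAAAAAAAAAAAAAAAAAAAAAAAAAAAAAAAAAAAAAAAAAAAAAAAAAAAAAAAAAAAAAAAAAAAAAAAAAAAAAAAAAAAAAAAAA
k=7  AAAAAAAAAAAAAAAAAAAAAAAAAAAAAAAAAAAAAAAAAAAAAAAAAAAAAAAAAA…AAAAAAAAAAAAAAAAAAAAAAAAAAAAAAAAAAAAAAAAAAAAAAAAAAAAAAAAAA  (len 192)
k=8  AAAAAAAAAAAAAAAAAAAAAAAAAAAAAAAAAAAAAAAAAAAAAAAAAAAAAAAAAA…AAAAAAAAAAAAAAAAAAAAAAAAAAAAAAAAAAAAAAAAAAAAAAAAAAAAAAAAAA  (len 384)
k=9  AAAAAAAAAAAAAAAAAAAAAAAAAAAAAAAAAAAAAAAAAAAAAAAAAAAAAAAAAA…AAAAAAAAAAAAAAAAAAAAAAAAAAAAAAAAAAAAAAAAAAAAAAAAAAAAAAAAAA  (len 768)
k=10  AAAAAAAAAAAAAAAAAAAAAAAAAAAAAAAAAAAAAAAAAAAAAAAAAAAAAAAAAA…AAAAAAAAAAAAAAAAAAAAAAAAAAAAAAAAAAAAAAAAAAAAAAAAAAAAAAAAAA  (len 1536)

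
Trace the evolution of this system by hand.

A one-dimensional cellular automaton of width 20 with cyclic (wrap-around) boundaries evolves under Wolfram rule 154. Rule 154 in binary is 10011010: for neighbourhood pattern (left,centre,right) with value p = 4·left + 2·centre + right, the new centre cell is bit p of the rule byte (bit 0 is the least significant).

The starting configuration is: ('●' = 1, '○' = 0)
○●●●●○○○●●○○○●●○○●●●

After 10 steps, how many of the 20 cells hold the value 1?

9

t=0: ○●●●●○○○●●○○○●●○○●●●
t=1: ○●●●○●○●●○●○●●○●●●●○
t=2: ●●●○○○○●○○○○●○○●●●○●
t=3: ●●○●○○●○●○○●○●●●●○○●
t=4: ●○○○●●○○○●●○○●●●○●●●
t=5: ○●○●●○●○●●○●●●●○○●●●
t=6: ○○○●○○○○●○○●●●○●●●●○
t=7: ○○●○●○○●○●●●●○○●●●○●
t=8: ●●○○○●●○○●●●○●●●●○○○
t=9: ●○●○●●○●●●●○○●●●○●○●
t=10: ○○○○●○○●●●○●●●●○○○○●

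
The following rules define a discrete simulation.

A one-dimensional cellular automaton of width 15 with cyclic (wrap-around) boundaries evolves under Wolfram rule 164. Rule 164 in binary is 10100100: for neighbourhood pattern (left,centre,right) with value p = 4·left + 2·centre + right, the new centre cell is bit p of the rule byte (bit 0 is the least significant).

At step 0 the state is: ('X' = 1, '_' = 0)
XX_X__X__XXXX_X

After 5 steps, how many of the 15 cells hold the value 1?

2

[0] XX_X__X__XXXX_X
[1] X_XX__X___XX_X_
[2] XX____X_____XXX
[3] X_____X______XX
[4] ______X_______X
[5] ______X_______X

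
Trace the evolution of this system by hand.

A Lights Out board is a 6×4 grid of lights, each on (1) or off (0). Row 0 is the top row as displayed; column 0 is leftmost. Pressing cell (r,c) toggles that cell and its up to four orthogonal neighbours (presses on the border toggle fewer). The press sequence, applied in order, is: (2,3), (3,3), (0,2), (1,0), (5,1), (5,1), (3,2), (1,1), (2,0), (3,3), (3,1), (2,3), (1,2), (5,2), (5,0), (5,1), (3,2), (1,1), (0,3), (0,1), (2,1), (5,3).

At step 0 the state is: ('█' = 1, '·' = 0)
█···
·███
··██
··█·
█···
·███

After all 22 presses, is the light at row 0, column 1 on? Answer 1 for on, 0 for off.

step 0: █···
·███
··██
··█·
█···
·███
step 1: █···
·██·
····
··██
█···
·███
step 2: █···
·██·
···█
····
█··█
·███
step 3: ████
·█··
···█
····
█··█
·███
step 4: ·███
█···
█··█
····
█··█
·███
step 5: ·███
█···
█··█
····
██·█
█··█
step 6: ·███
█···
█··█
····
█··█
·███
step 7: ·███
█···
█·██
·███
█·██
·███
step 8: ··██
·██·
████
·███
█·██
·███
step 9: ··██
███·
··██
████
█·██
·███
step 10: ··██
███·
··█·
██··
█·█·
·███
step 11: ··██
███·
·██·
··█·
███·
·███
step 12: ··██
████
·█·█
··██
███·
·███
step 13: ···█
█···
·███
··██
███·
·███
step 14: ···█
█···
·███
··██
██··
····
step 15: ···█
█···
·███
··██
·█··
██··
step 16: ···█
█···
·███
··██
····
··█·
step 17: ···█
█···
·█·█
·█··
··█·
··█·
step 18: ·█·█
·██·
···█
·█··
··█·
··█·
step 19: ·██·
·███
···█
·█··
··█·
··█·
step 20: █···
··██
···█
·█··
··█·
··█·
step 21: █···
·███
████
····
··█·
··█·
step 22: █···
·███
████
····
··██
···█

0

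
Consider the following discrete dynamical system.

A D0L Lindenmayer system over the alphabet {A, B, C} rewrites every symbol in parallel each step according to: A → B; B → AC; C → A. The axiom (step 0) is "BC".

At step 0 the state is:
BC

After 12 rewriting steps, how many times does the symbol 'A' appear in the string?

step 0: BC
step 1: ACA
step 2: BAB
step 3: ACBAC
step 4: BAACBA
step 5: ACBBAACB
step 6: BAACACBBAAC
step 7: ACBBABAACACBBA
step 8: BAACACBACBBABAACACB
step 9: ACBBABAACBAACACBACBBABAAC
step 10: BAACACBACBBAACBBABAACBAACACBACBBA
step 11: ACBBABAACBAACACBBAACACBACBBAACBBABAACBAACACB
step 12: BAACACBACBBAACBBABAACACBBABAACBAACACBBAACACBACBBAACBBABAAC

25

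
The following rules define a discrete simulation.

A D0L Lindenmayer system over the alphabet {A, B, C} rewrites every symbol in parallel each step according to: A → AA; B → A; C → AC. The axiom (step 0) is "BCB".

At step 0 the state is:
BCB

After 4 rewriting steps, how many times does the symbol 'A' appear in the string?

0) BCB
1) AACA
2) AAAAACAA
3) AAAAAAAAAAACAAAA
4) AAAAAAAAAAAAAAAAAAAAAAACAAAAAAAA

31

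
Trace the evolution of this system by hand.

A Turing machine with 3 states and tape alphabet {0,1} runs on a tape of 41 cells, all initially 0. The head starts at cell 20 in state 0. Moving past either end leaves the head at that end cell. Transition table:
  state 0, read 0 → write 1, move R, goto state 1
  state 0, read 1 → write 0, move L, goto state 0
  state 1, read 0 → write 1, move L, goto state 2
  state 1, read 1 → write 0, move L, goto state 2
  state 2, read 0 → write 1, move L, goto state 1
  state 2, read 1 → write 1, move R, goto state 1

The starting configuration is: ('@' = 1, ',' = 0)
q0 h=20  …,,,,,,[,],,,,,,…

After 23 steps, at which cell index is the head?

21

0) q0 h=20  …,,,,,,[,],,,,,,…
1) q1 h=21  …,,,,,@[,],,,,,,…
2) q2 h=20  …,,,,,,[@]@,,,,,…
3) q1 h=21  …,,,,,@[@],,,,,,…
4) q2 h=20  …,,,,,,[@],,,,,,…
5) q1 h=21  …,,,,,@[,],,,,,,…
6) q2 h=20  …,,,,,,[@]@,,,,,…
7) q1 h=21  …,,,,,@[@],,,,,,…
8) q2 h=20  …,,,,,,[@],,,,,,…
9) q1 h=21  …,,,,,@[,],,,,,,…
10) q2 h=20  …,,,,,,[@]@,,,,,…
11) q1 h=21  …,,,,,@[@],,,,,,…
12) q2 h=20  …,,,,,,[@],,,,,,…
13) q1 h=21  …,,,,,@[,],,,,,,…
14) q2 h=20  …,,,,,,[@]@,,,,,…
15) q1 h=21  …,,,,,@[@],,,,,,…
16) q2 h=20  …,,,,,,[@],,,,,,…
17) q1 h=21  …,,,,,@[,],,,,,,…
18) q2 h=20  …,,,,,,[@]@,,,,,…
19) q1 h=21  …,,,,,@[@],,,,,,…
20) q2 h=20  …,,,,,,[@],,,,,,…
21) q1 h=21  …,,,,,@[,],,,,,,…
22) q2 h=20  …,,,,,,[@]@,,,,,…
23) q1 h=21  …,,,,,@[@],,,,,,…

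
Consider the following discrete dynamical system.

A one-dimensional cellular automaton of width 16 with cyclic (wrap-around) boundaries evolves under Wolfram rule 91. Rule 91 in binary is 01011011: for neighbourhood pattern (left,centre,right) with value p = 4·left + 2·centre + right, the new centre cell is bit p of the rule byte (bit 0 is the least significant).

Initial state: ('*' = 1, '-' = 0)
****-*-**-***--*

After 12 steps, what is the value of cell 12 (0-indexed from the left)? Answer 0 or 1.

0) ****-*-**-***--*
1) ---*---**-*-****
2) ***-*****---*--*
3) --*-*---****-***
4) **---****--*-*-*
5) -*****--***----*
6) -*---****-*****-
7) *-****--*-*---**
8) *-*--***---****-
9) ---***-*****--*-
10) ****-*-*---***-*
11) ---*----****-*-*
12) ***-*****--*----

0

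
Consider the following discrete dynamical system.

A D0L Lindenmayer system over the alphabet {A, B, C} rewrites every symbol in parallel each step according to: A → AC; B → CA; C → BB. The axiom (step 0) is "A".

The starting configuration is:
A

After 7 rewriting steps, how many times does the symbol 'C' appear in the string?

43

k=0  A
k=1  AC
k=2  ACBB
k=3  ACBBCACA
k=4  ACBBCACABBACBBAC
k=5  ACBBCACABBACBBACCACAACBBCACAACBB
k=6  ACBBCACABBACBBACCACAACBBCACAACBBBBACBBACACBBCACABBACBBACACBBCACA
k=7  ACBBCACABBACBBACCACAACBBCACAACBBBBACBBACACBBCACABBACBBACAC…BBCACAACBBACBBCACABBACBBACCACAACBBCACAACBBACBBCACABBACBBAC  (len 128)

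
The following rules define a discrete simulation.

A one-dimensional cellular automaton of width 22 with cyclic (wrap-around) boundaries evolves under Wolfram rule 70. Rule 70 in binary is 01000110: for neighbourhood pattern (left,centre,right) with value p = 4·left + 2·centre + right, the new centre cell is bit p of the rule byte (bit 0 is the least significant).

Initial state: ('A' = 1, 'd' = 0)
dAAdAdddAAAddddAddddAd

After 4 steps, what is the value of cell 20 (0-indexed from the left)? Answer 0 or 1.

k=0  dAAdAdddAAAddddAddddAd
k=1  AdAdAddAddAdddAAdddAAd
k=2  AdAdAdAAdAAddAdAddAdAd
k=3  AdAdAddAddAdAAdAdAAdAd
k=4  AdAdAdAAdAAddAdAddAdAd

1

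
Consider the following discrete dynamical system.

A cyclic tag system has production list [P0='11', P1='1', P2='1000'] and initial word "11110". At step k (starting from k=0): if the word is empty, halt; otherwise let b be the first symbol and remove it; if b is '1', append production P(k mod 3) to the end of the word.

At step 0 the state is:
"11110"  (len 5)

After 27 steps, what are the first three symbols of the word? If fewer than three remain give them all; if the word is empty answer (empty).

[0] "11110"  (len 5)
[1] "111011"  (len 6)
[2] "110111"  (len 6)
[3] "101111000"  (len 9)
[4] "0111100011"  (len 10)
[5] "111100011"  (len 9)
[6] "111000111000"  (len 12)
[7] "1100011100011"  (len 13)
[8] "1000111000111"  (len 13)
[9] "0001110001111000"  (len 16)
[10] "001110001111000"  (len 15)
[11] "01110001111000"  (len 14)
[12] "1110001111000"  (len 13)
[13] "11000111100011"  (len 14)
[14] "10001111000111"  (len 14)
[15] "00011110001111000"  (len 17)
[16] "0011110001111000"  (len 16)
[17] "011110001111000"  (len 15)
[18] "11110001111000"  (len 14)
[19] "111000111100011"  (len 15)
[20] "110001111000111"  (len 15)
[21] "100011110001111000"  (len 18)
[22] "0001111000111100011"  (len 19)
[23] "001111000111100011"  (len 18)
[24] "01111000111100011"  (len 17)
[25] "1111000111100011"  (len 16)
[26] "1110001111000111"  (len 16)
[27] "1100011110001111000"  (len 19)

110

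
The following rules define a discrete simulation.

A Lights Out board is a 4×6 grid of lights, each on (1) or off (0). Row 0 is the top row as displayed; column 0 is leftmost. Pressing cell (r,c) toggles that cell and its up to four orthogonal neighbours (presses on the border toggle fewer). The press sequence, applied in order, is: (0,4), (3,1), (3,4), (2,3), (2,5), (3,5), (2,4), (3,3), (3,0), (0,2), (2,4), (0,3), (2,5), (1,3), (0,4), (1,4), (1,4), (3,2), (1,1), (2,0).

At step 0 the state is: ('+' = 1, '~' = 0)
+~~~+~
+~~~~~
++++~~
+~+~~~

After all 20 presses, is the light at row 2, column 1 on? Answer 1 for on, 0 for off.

0

k=0  +~~~+~
+~~~~~
++++~~
+~+~~~
k=1  +~~+~+
+~~~+~
++++~~
+~+~~~
k=2  +~~+~+
+~~~+~
+~++~~
~+~~~~
k=3  +~~+~+
+~~~+~
+~+++~
~+~+++
k=4  +~~+~+
+~~++~
+~~~~~
~+~~++
k=5  +~~+~+
+~~+++
+~~~++
~+~~+~
k=6  +~~+~+
+~~+++
+~~~+~
~+~~~+
k=7  +~~+~+
+~~+~+
+~~+~+
~+~~++
k=8  +~~+~+
+~~+~+
+~~~~+
~+++~+
k=9  +~~+~+
+~~+~+
~~~~~+
+~++~+
k=10  +++~~+
+~++~+
~~~~~+
+~++~+
k=11  +++~~+
+~++++
~~~++~
+~++++
k=12  ++~+++
+~+~++
~~~++~
+~++++
k=13  ++~+++
+~+~+~
~~~+~+
+~+++~
k=14  ++~~++
+~~+~~
~~~~~+
+~+++~
k=15  ++~+~~
+~~++~
~~~~~+
+~+++~
k=16  ++~++~
+~~~~+
~~~~++
+~+++~
k=17  ++~+~~
+~~++~
~~~~~+
+~+++~
k=18  ++~+~~
+~~++~
~~+~~+
++~~+~
k=19  +~~+~~
~++++~
~++~~+
++~~+~
k=20  +~~+~~
+++++~
+~+~~+
~+~~+~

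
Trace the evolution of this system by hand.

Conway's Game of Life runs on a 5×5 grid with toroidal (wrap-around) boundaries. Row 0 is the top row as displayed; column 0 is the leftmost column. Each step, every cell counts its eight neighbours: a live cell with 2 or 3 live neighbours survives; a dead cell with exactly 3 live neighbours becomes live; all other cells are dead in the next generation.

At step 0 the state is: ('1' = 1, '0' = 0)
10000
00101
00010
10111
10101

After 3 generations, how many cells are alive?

gen 0: 10000
00101
00010
10111
10101
gen 1: 10000
00011
11000
10100
00100
gen 2: 00011
01001
11110
10100
00000
gen 3: 10011
01000
00010
10111
00011

11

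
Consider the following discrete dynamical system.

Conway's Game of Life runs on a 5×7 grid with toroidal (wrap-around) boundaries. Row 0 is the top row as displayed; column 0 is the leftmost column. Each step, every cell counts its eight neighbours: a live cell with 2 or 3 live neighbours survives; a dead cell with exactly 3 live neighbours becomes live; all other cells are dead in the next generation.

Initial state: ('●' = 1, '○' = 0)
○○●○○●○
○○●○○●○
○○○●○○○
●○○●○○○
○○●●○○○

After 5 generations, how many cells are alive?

step 0: ○○●○○●○
○○●○○●○
○○○●○○○
●○○●○○○
○○●●○○○
step 1: ○●●○●○○
○○●●●○○
○○●●●○○
○○○●●○○
○●●●●○○
step 2: ○○○○○●○
○○○○○●○
○○○○○●○
○●○○○●○
○●○○○●○
step 3: ○○○○●●●
○○○○●●●
○○○○●●●
○○○○●●●
○○○○●●●
step 4: ●○○●○○○
●○○●○○○
●○○●○○○
●○○●○○○
●○○●○○○
step 5: ●●●●●○●
●●●●●○●
●●●●●○●
●●●●●○●
●●●●●○●

30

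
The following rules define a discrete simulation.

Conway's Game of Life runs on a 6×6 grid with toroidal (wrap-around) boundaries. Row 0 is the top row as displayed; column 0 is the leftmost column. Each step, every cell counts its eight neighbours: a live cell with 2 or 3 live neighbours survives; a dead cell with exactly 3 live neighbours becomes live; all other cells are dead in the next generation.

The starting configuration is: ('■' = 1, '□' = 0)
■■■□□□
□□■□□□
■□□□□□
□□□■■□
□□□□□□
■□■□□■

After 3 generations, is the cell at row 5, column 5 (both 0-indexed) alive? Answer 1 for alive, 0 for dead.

0

gen 0: ■■■□□□
□□■□□□
■□□□□□
□□□■■□
□□□□□□
■□■□□■
gen 1: ■□■■□■
■□■□□□
□□□■□□
□□□□□□
□□□■■■
■□■□□■
gen 2: □□■■■□
■□■□■■
□□□□□□
□□□■□□
■□□■■■
□□■□□□
gen 3: □□■□■□
□■■□■■
□□□■■■
□□□■□■
□□■■■■
□■■□□□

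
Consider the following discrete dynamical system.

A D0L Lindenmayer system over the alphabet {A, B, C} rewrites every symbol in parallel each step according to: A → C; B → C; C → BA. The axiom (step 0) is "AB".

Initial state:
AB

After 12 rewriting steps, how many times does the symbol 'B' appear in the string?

64

k=0  AB
k=1  CC
k=2  BABA
k=3  CCCC
k=4  BABABABA
k=5  CCCCCCCC
k=6  BABABABABABABABA
k=7  CCCCCCCCCCCCCCCC
k=8  BABABABABABABABABABABABABABABABA
k=9  CCCCCCCCCCCCCCCCCCCCCCCCCCCCCCCC
k=10  BABABABABABABABABABABABABABABABABABABABABABABABABABABABABABABABA
k=11  CCCCCCCCCCCCCCCCCCCCCCCCCCCCCCCCCCCCCCCCCCCCCCCCCCCCCCCCCCCCCCCC
k=12  BABABABABABABABABABABABABABABABABABABABABABABABABABABABABA…BABABABABABABABABABABABABABABABABABABABABABABABABABABABABA  (len 128)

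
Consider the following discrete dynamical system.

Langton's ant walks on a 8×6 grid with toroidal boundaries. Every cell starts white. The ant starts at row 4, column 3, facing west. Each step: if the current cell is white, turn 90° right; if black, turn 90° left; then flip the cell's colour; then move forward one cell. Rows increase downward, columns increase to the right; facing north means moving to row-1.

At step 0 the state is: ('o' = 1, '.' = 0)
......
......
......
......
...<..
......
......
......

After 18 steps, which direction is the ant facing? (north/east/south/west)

east

t=0: ......
......
......
......
...<..
......
......
......
t=1: ......
......
......
...^..
...o..
......
......
......
t=2: ......
......
......
...o>.
...o..
......
......
......
t=3: ......
......
......
...oo.
...ov.
......
......
......
t=4: ......
......
......
...oo.
...<o.
......
......
......
t=5: ......
......
......
...oo.
....o.
...v..
......
......
t=6: ......
......
......
...oo.
....o.
..<o..
......
......
t=7: ......
......
......
...oo.
..^.o.
..oo..
......
......
t=8: ......
......
......
...oo.
..o>o.
..oo..
......
......
t=9: ......
......
......
...oo.
..ooo.
..ov..
......
......
t=10: ......
......
......
...oo.
..ooo.
..o.>.
......
......
t=11: ......
......
......
...oo.
..ooo.
..o.o.
....v.
......
t=12: ......
......
......
...oo.
..ooo.
..o.o.
...<o.
......
t=13: ......
......
......
...oo.
..ooo.
..o^o.
...oo.
......
t=14: ......
......
......
...oo.
..ooo.
..oo>.
...oo.
......
t=15: ......
......
......
...oo.
..oo^.
..oo..
...oo.
......
t=16: ......
......
......
...oo.
..o<..
..oo..
...oo.
......
t=17: ......
......
......
...oo.
..o...
..ov..
...oo.
......
t=18: ......
......
......
...oo.
..o...
..o.>.
...oo.
......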